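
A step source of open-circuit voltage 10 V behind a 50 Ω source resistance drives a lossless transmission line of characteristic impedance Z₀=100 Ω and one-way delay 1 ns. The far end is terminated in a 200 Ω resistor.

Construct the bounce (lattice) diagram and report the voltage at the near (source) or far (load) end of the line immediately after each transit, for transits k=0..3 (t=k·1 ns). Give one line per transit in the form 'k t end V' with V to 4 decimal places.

Γ_L=0.333333, Γ_S=-0.333333; launch V₁=10·100/150=6.666667
k=0 src: V=6.6667
k=1 load: inc=6.666667, refl=6.666667·0.333333=2.2222; V=0.000000+6.666667+2.222222=8.8889
k=2 src: inc=2.222222, refl=2.222222·-0.333333=-0.7407; V=6.666667+2.222222+-0.740741=8.1481
k=3 load: inc=-0.740741, refl=-0.740741·0.333333=-0.2469; V=8.888889+-0.740741+-0.246914=7.9012

0 0 source 6.6667
1 1 load 8.8889
2 2 source 8.1481
3 3 load 7.9012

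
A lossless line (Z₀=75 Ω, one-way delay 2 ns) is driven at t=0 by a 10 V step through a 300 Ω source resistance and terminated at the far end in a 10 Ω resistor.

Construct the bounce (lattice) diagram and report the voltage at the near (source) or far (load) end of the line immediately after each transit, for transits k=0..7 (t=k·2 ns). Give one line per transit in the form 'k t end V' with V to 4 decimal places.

Γ_L=-0.764706, Γ_S=0.600000; launch V₁=10·75/375=2.000000
k=0 src: V=2.0000
k=1 load: inc=2.000000, refl=2.000000·-0.764706=-1.5294; V=0.000000+2.000000+-1.529412=0.4706
k=2 src: inc=-1.529412, refl=-1.529412·0.600000=-0.9176; V=2.000000+-1.529412+-0.917647=-0.4471
k=3 load: inc=-0.917647, refl=-0.917647·-0.764706=0.7017; V=0.470588+-0.917647+0.701730=0.2547
k=4 src: inc=0.701730, refl=0.701730·0.600000=0.4210; V=-0.447059+0.701730+0.421038=0.6757
k=5 load: inc=0.421038, refl=0.421038·-0.764706=-0.3220; V=0.254671+0.421038+-0.321970=0.3537
k=6 src: inc=-0.321970, refl=-0.321970·0.600000=-0.1932; V=0.675709+-0.321970+-0.193182=0.1606
k=7 load: inc=-0.193182, refl=-0.193182·-0.764706=0.1477; V=0.353739+-0.193182+0.147728=0.3083

0 0 source 2.0000
1 2 load 0.4706
2 4 source -0.4471
3 6 load 0.2547
4 8 source 0.6757
5 10 load 0.3537
6 12 source 0.1606
7 14 load 0.3083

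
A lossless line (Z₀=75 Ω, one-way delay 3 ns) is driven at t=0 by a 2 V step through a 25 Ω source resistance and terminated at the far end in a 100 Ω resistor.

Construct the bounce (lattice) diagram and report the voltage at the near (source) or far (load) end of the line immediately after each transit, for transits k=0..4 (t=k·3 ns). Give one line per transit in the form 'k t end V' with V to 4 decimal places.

0 0 source 1.5000
1 3 load 1.7143
2 6 source 1.6071
3 9 load 1.5918
4 12 source 1.5995

Γ_L=0.142857, Γ_S=-0.500000; launch V₁=2·75/100=1.500000
k=0 src: V=1.5000
k=1 load: inc=1.500000, refl=1.500000·0.142857=0.2143; V=0.000000+1.500000+0.214286=1.7143
k=2 src: inc=0.214286, refl=0.214286·-0.500000=-0.1071; V=1.500000+0.214286+-0.107143=1.6071
k=3 load: inc=-0.107143, refl=-0.107143·0.142857=-0.0153; V=1.714286+-0.107143+-0.015306=1.5918
k=4 src: inc=-0.015306, refl=-0.015306·-0.500000=0.0077; V=1.607143+-0.015306+0.007653=1.5995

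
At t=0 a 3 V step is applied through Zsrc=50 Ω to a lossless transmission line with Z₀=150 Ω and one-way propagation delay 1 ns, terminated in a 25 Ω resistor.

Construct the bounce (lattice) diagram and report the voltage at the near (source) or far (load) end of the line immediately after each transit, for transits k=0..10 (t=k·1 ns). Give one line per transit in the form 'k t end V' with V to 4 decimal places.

Γ_L=-0.714286, Γ_S=-0.500000; launch V₁=3·150/200=2.250000
k=0 src: V=2.2500
k=1 load: inc=2.250000, refl=2.250000·-0.714286=-1.6071; V=0.000000+2.250000+-1.607143=0.6429
k=2 src: inc=-1.607143, refl=-1.607143·-0.500000=0.8036; V=2.250000+-1.607143+0.803571=1.4464
k=3 load: inc=0.803571, refl=0.803571·-0.714286=-0.5740; V=0.642857+0.803571+-0.573980=0.8724
k=4 src: inc=-0.573980, refl=-0.573980·-0.500000=0.2870; V=1.446429+-0.573980+0.286990=1.1594
k=5 load: inc=0.286990, refl=0.286990·-0.714286=-0.2050; V=0.872449+0.286990+-0.204993=0.9544
k=6 src: inc=-0.204993, refl=-0.204993·-0.500000=0.1025; V=1.159439+-0.204993+0.102496=1.0569
k=7 load: inc=0.102496, refl=0.102496·-0.714286=-0.0732; V=0.954446+0.102496+-0.073212=0.9837
k=8 src: inc=-0.073212, refl=-0.073212·-0.500000=0.0366; V=1.056942+-0.073212+0.036606=1.0203
k=9 load: inc=0.036606, refl=0.036606·-0.714286=-0.0261; V=0.983731+0.036606+-0.026147=0.9942
k=10 src: inc=-0.026147, refl=-0.026147·-0.500000=0.0131; V=1.020337+-0.026147+0.013074=1.0073

0 0 source 2.2500
1 1 load 0.6429
2 2 source 1.4464
3 3 load 0.8724
4 4 source 1.1594
5 5 load 0.9544
6 6 source 1.0569
7 7 load 0.9837
8 8 source 1.0203
9 9 load 0.9942
10 10 source 1.0073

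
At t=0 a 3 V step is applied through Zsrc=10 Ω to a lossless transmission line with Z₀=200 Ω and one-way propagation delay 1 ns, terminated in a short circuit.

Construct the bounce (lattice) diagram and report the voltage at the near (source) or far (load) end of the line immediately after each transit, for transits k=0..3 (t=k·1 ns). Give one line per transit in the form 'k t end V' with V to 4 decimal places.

0 0 source 2.8571
1 1 load 0.0000
2 2 source 2.5850
3 3 load 0.0000

Γ_L=-1.000000, Γ_S=-0.904762; launch V₁=3·200/210=2.857143
k=0 src: V=2.8571
k=1 load: inc=2.857143, refl=2.857143·-1.000000=-2.8571; V=0.000000+2.857143+-2.857143=0.0000
k=2 src: inc=-2.857143, refl=-2.857143·-0.904762=2.5850; V=2.857143+-2.857143+2.585034=2.5850
k=3 load: inc=2.585034, refl=2.585034·-1.000000=-2.5850; V=0.000000+2.585034+-2.585034=0.0000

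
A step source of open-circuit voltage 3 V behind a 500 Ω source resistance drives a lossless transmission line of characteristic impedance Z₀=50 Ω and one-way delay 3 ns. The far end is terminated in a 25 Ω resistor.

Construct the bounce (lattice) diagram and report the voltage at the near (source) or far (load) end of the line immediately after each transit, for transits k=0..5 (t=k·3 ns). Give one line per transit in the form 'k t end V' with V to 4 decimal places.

Γ_L=-0.333333, Γ_S=0.818182; launch V₁=3·50/550=0.272727
k=0 src: V=0.2727
k=1 load: inc=0.272727, refl=0.272727·-0.333333=-0.0909; V=0.000000+0.272727+-0.090909=0.1818
k=2 src: inc=-0.090909, refl=-0.090909·0.818182=-0.0744; V=0.272727+-0.090909+-0.074380=0.1074
k=3 load: inc=-0.074380, refl=-0.074380·-0.333333=0.0248; V=0.181818+-0.074380+0.024793=0.1322
k=4 src: inc=0.024793, refl=0.024793·0.818182=0.0203; V=0.107438+0.024793+0.020285=0.1525
k=5 load: inc=0.020285, refl=0.020285·-0.333333=-0.0068; V=0.132231+0.020285+-0.006762=0.1458

0 0 source 0.2727
1 3 load 0.1818
2 6 source 0.1074
3 9 load 0.1322
4 12 source 0.1525
5 15 load 0.1458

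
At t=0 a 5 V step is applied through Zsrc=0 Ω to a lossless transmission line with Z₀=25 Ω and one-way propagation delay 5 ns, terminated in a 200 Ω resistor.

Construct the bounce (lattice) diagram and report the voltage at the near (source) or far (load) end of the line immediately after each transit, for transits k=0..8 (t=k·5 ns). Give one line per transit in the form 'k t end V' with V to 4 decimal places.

0 0 source 5.0000
1 5 load 8.8889
2 10 source 5.0000
3 15 load 1.9753
4 20 source 5.0000
5 25 load 7.3525
6 30 source 5.0000
7 35 load 3.1702
8 40 source 5.0000

Γ_L=0.777778, Γ_S=-1.000000; launch V₁=5·25/25=5.000000
k=0 src: V=5.0000
k=1 load: inc=5.000000, refl=5.000000·0.777778=3.8889; V=0.000000+5.000000+3.888889=8.8889
k=2 src: inc=3.888889, refl=3.888889·-1.000000=-3.8889; V=5.000000+3.888889+-3.888889=5.0000
k=3 load: inc=-3.888889, refl=-3.888889·0.777778=-3.0247; V=8.888889+-3.888889+-3.024691=1.9753
k=4 src: inc=-3.024691, refl=-3.024691·-1.000000=3.0247; V=5.000000+-3.024691+3.024691=5.0000
k=5 load: inc=3.024691, refl=3.024691·0.777778=2.3525; V=1.975309+3.024691+2.352538=7.3525
k=6 src: inc=2.352538, refl=2.352538·-1.000000=-2.3525; V=5.000000+2.352538+-2.352538=5.0000
k=7 load: inc=-2.352538, refl=-2.352538·0.777778=-1.8298; V=7.352538+-2.352538+-1.829752=3.1702
k=8 src: inc=-1.829752, refl=-1.829752·-1.000000=1.8298; V=5.000000+-1.829752+1.829752=5.0000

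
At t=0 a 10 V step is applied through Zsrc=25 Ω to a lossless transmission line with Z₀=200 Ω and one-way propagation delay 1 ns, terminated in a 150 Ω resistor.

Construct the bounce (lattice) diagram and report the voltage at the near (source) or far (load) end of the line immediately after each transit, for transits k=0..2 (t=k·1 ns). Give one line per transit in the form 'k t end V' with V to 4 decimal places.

0 0 source 8.8889
1 1 load 7.6190
2 2 source 8.6067

Γ_L=-0.142857, Γ_S=-0.777778; launch V₁=10·200/225=8.888889
k=0 src: V=8.8889
k=1 load: inc=8.888889, refl=8.888889·-0.142857=-1.2698; V=0.000000+8.888889+-1.269841=7.6190
k=2 src: inc=-1.269841, refl=-1.269841·-0.777778=0.9877; V=8.888889+-1.269841+0.987654=8.6067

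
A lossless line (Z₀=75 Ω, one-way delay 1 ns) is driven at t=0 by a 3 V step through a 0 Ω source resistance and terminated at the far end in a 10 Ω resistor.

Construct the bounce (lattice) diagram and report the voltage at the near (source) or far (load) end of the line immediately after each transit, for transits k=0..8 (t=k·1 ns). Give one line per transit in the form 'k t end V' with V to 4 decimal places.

0 0 source 3.0000
1 1 load 0.7059
2 2 source 3.0000
3 3 load 1.2457
4 4 source 3.0000
5 5 load 1.6585
6 6 source 3.0000
7 7 load 1.9741
8 8 source 3.0000

Γ_L=-0.764706, Γ_S=-1.000000; launch V₁=3·75/75=3.000000
k=0 src: V=3.0000
k=1 load: inc=3.000000, refl=3.000000·-0.764706=-2.2941; V=0.000000+3.000000+-2.294118=0.7059
k=2 src: inc=-2.294118, refl=-2.294118·-1.000000=2.2941; V=3.000000+-2.294118+2.294118=3.0000
k=3 load: inc=2.294118, refl=2.294118·-0.764706=-1.7543; V=0.705882+2.294118+-1.754325=1.2457
k=4 src: inc=-1.754325, refl=-1.754325·-1.000000=1.7543; V=3.000000+-1.754325+1.754325=3.0000
k=5 load: inc=1.754325, refl=1.754325·-0.764706=-1.3415; V=1.245675+1.754325+-1.341543=1.6585
k=6 src: inc=-1.341543, refl=-1.341543·-1.000000=1.3415; V=3.000000+-1.341543+1.341543=3.0000
k=7 load: inc=1.341543, refl=1.341543·-0.764706=-1.0259; V=1.658457+1.341543+-1.025886=1.9741
k=8 src: inc=-1.025886, refl=-1.025886·-1.000000=1.0259; V=3.000000+-1.025886+1.025886=3.0000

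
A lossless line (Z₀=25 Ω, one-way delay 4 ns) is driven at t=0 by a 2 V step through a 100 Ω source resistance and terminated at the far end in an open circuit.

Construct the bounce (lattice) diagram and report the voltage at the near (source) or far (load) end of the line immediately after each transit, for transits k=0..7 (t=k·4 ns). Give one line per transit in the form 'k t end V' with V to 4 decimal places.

0 0 source 0.4000
1 4 load 0.8000
2 8 source 1.0400
3 12 load 1.2800
4 16 source 1.4240
5 20 load 1.5680
6 24 source 1.6544
7 28 load 1.7408

Γ_L=1.000000, Γ_S=0.600000; launch V₁=2·25/125=0.400000
k=0 src: V=0.4000
k=1 load: inc=0.400000, refl=0.400000·1.000000=0.4000; V=0.000000+0.400000+0.400000=0.8000
k=2 src: inc=0.400000, refl=0.400000·0.600000=0.2400; V=0.400000+0.400000+0.240000=1.0400
k=3 load: inc=0.240000, refl=0.240000·1.000000=0.2400; V=0.800000+0.240000+0.240000=1.2800
k=4 src: inc=0.240000, refl=0.240000·0.600000=0.1440; V=1.040000+0.240000+0.144000=1.4240
k=5 load: inc=0.144000, refl=0.144000·1.000000=0.1440; V=1.280000+0.144000+0.144000=1.5680
k=6 src: inc=0.144000, refl=0.144000·0.600000=0.0864; V=1.424000+0.144000+0.086400=1.6544
k=7 load: inc=0.086400, refl=0.086400·1.000000=0.0864; V=1.568000+0.086400+0.086400=1.7408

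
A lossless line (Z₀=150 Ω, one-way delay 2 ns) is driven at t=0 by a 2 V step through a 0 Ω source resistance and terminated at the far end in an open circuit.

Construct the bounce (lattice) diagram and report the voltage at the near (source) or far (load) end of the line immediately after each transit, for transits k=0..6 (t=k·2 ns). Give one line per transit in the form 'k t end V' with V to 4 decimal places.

0 0 source 2.0000
1 2 load 4.0000
2 4 source 2.0000
3 6 load 0.0000
4 8 source 2.0000
5 10 load 4.0000
6 12 source 2.0000

Γ_L=1.000000, Γ_S=-1.000000; launch V₁=2·150/150=2.000000
k=0 src: V=2.0000
k=1 load: inc=2.000000, refl=2.000000·1.000000=2.0000; V=0.000000+2.000000+2.000000=4.0000
k=2 src: inc=2.000000, refl=2.000000·-1.000000=-2.0000; V=2.000000+2.000000+-2.000000=2.0000
k=3 load: inc=-2.000000, refl=-2.000000·1.000000=-2.0000; V=4.000000+-2.000000+-2.000000=0.0000
k=4 src: inc=-2.000000, refl=-2.000000·-1.000000=2.0000; V=2.000000+-2.000000+2.000000=2.0000
k=5 load: inc=2.000000, refl=2.000000·1.000000=2.0000; V=0.000000+2.000000+2.000000=4.0000
k=6 src: inc=2.000000, refl=2.000000·-1.000000=-2.0000; V=2.000000+2.000000+-2.000000=2.0000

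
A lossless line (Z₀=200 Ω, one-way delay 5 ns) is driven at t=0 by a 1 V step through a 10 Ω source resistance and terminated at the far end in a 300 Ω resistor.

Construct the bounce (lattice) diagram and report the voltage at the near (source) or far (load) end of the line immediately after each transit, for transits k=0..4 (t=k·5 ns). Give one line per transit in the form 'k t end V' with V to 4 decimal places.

0 0 source 0.9524
1 5 load 1.1429
2 10 source 0.9705
3 15 load 0.9361
4 20 source 0.9672

Γ_L=0.200000, Γ_S=-0.904762; launch V₁=1·200/210=0.952381
k=0 src: V=0.9524
k=1 load: inc=0.952381, refl=0.952381·0.200000=0.1905; V=0.000000+0.952381+0.190476=1.1429
k=2 src: inc=0.190476, refl=0.190476·-0.904762=-0.1723; V=0.952381+0.190476+-0.172336=0.9705
k=3 load: inc=-0.172336, refl=-0.172336·0.200000=-0.0345; V=1.142857+-0.172336+-0.034467=0.9361
k=4 src: inc=-0.034467, refl=-0.034467·-0.904762=0.0312; V=0.970522+-0.034467+0.031185=0.9672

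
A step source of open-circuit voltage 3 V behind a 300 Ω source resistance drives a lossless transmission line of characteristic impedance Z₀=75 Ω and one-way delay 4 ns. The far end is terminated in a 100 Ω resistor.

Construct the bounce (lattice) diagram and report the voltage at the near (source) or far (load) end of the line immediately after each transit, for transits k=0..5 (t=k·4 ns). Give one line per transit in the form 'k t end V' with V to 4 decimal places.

Γ_L=0.142857, Γ_S=0.600000; launch V₁=3·75/375=0.600000
k=0 src: V=0.6000
k=1 load: inc=0.600000, refl=0.600000·0.142857=0.0857; V=0.000000+0.600000+0.085714=0.6857
k=2 src: inc=0.085714, refl=0.085714·0.600000=0.0514; V=0.600000+0.085714+0.051429=0.7371
k=3 load: inc=0.051429, refl=0.051429·0.142857=0.0073; V=0.685714+0.051429+0.007347=0.7445
k=4 src: inc=0.007347, refl=0.007347·0.600000=0.0044; V=0.737143+0.007347+0.004408=0.7489
k=5 load: inc=0.004408, refl=0.004408·0.142857=0.0006; V=0.744490+0.004408+0.000630=0.7495

0 0 source 0.6000
1 4 load 0.6857
2 8 source 0.7371
3 12 load 0.7445
4 16 source 0.7489
5 20 load 0.7495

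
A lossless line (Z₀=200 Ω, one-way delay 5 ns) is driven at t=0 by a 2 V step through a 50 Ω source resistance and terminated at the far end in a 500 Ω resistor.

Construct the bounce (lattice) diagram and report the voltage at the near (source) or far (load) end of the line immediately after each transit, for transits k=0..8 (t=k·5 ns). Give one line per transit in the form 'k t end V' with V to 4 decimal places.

Γ_L=0.428571, Γ_S=-0.600000; launch V₁=2·200/250=1.600000
k=0 src: V=1.6000
k=1 load: inc=1.600000, refl=1.600000·0.428571=0.6857; V=0.000000+1.600000+0.685714=2.2857
k=2 src: inc=0.685714, refl=0.685714·-0.600000=-0.4114; V=1.600000+0.685714+-0.411429=1.8743
k=3 load: inc=-0.411429, refl=-0.411429·0.428571=-0.1763; V=2.285714+-0.411429+-0.176327=1.6980
k=4 src: inc=-0.176327, refl=-0.176327·-0.600000=0.1058; V=1.874286+-0.176327+0.105796=1.8038
k=5 load: inc=0.105796, refl=0.105796·0.428571=0.0453; V=1.697959+0.105796+0.045341=1.8491
k=6 src: inc=0.045341, refl=0.045341·-0.600000=-0.0272; V=1.803755+0.045341+-0.027205=1.8219
k=7 load: inc=-0.027205, refl=-0.027205·0.428571=-0.0117; V=1.849096+-0.027205+-0.011659=1.8102
k=8 src: inc=-0.011659, refl=-0.011659·-0.600000=0.0070; V=1.821892+-0.011659+0.006995=1.8172

0 0 source 1.6000
1 5 load 2.2857
2 10 source 1.8743
3 15 load 1.6980
4 20 source 1.8038
5 25 load 1.8491
6 30 source 1.8219
7 35 load 1.8102
8 40 source 1.8172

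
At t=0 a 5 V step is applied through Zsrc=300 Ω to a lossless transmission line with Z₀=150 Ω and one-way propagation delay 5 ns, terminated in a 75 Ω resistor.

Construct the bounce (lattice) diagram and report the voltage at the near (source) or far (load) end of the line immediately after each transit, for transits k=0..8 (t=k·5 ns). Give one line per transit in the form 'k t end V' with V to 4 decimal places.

0 0 source 1.6667
1 5 load 1.1111
2 10 source 0.9259
3 15 load 0.9877
4 20 source 1.0082
5 25 load 1.0014
6 30 source 0.9991
7 35 load 0.9998
8 40 source 1.0001

Γ_L=-0.333333, Γ_S=0.333333; launch V₁=5·150/450=1.666667
k=0 src: V=1.6667
k=1 load: inc=1.666667, refl=1.666667·-0.333333=-0.5556; V=0.000000+1.666667+-0.555556=1.1111
k=2 src: inc=-0.555556, refl=-0.555556·0.333333=-0.1852; V=1.666667+-0.555556+-0.185185=0.9259
k=3 load: inc=-0.185185, refl=-0.185185·-0.333333=0.0617; V=1.111111+-0.185185+0.061728=0.9877
k=4 src: inc=0.061728, refl=0.061728·0.333333=0.0206; V=0.925926+0.061728+0.020576=1.0082
k=5 load: inc=0.020576, refl=0.020576·-0.333333=-0.0069; V=0.987654+0.020576+-0.006859=1.0014
k=6 src: inc=-0.006859, refl=-0.006859·0.333333=-0.0023; V=1.008230+-0.006859+-0.002286=0.9991
k=7 load: inc=-0.002286, refl=-0.002286·-0.333333=0.0008; V=1.001372+-0.002286+0.000762=0.9998
k=8 src: inc=0.000762, refl=0.000762·0.333333=0.0003; V=0.999086+0.000762+0.000254=1.0001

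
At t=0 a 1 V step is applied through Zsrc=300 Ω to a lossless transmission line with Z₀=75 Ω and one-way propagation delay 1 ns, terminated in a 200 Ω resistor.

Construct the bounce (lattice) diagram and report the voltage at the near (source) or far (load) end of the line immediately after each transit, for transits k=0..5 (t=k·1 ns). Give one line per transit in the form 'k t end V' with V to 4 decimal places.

0 0 source 0.2000
1 1 load 0.2909
2 2 source 0.3455
3 3 load 0.3702
4 4 source 0.3851
5 5 load 0.3919

Γ_L=0.454545, Γ_S=0.600000; launch V₁=1·75/375=0.200000
k=0 src: V=0.2000
k=1 load: inc=0.200000, refl=0.200000·0.454545=0.0909; V=0.000000+0.200000+0.090909=0.2909
k=2 src: inc=0.090909, refl=0.090909·0.600000=0.0545; V=0.200000+0.090909+0.054545=0.3455
k=3 load: inc=0.054545, refl=0.054545·0.454545=0.0248; V=0.290909+0.054545+0.024793=0.3702
k=4 src: inc=0.024793, refl=0.024793·0.600000=0.0149; V=0.345455+0.024793+0.014876=0.3851
k=5 load: inc=0.014876, refl=0.014876·0.454545=0.0068; V=0.370248+0.014876+0.006762=0.3919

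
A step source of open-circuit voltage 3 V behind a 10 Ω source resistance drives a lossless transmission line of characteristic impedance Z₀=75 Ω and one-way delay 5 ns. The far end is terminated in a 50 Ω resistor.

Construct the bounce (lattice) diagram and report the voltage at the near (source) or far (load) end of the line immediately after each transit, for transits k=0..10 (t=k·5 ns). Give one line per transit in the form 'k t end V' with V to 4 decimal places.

Γ_L=-0.200000, Γ_S=-0.764706; launch V₁=3·75/85=2.647059
k=0 src: V=2.6471
k=1 load: inc=2.647059, refl=2.647059·-0.200000=-0.5294; V=0.000000+2.647059+-0.529412=2.1176
k=2 src: inc=-0.529412, refl=-0.529412·-0.764706=0.4048; V=2.647059+-0.529412+0.404844=2.5225
k=3 load: inc=0.404844, refl=0.404844·-0.200000=-0.0810; V=2.117647+0.404844+-0.080969=2.4415
k=4 src: inc=-0.080969, refl=-0.080969·-0.764706=0.0619; V=2.522491+-0.080969+0.061917=2.5034
k=5 load: inc=0.061917, refl=0.061917·-0.200000=-0.0124; V=2.441522+0.061917+-0.012383=2.4911
k=6 src: inc=-0.012383, refl=-0.012383·-0.764706=0.0095; V=2.503440+-0.012383+0.009470=2.5005
k=7 load: inc=0.009470, refl=0.009470·-0.200000=-0.0019; V=2.491056+0.009470+-0.001894=2.4986
k=8 src: inc=-0.001894, refl=-0.001894·-0.764706=0.0014; V=2.500526+-0.001894+0.001448=2.5001
k=9 load: inc=0.001448, refl=0.001448·-0.200000=-0.0003; V=2.498632+0.001448+-0.000290=2.4998
k=10 src: inc=-0.000290, refl=-0.000290·-0.764706=0.0002; V=2.500080+-0.000290+0.000222=2.5000

0 0 source 2.6471
1 5 load 2.1176
2 10 source 2.5225
3 15 load 2.4415
4 20 source 2.5034
5 25 load 2.4911
6 30 source 2.5005
7 35 load 2.4986
8 40 source 2.5001
9 45 load 2.4998
10 50 source 2.5000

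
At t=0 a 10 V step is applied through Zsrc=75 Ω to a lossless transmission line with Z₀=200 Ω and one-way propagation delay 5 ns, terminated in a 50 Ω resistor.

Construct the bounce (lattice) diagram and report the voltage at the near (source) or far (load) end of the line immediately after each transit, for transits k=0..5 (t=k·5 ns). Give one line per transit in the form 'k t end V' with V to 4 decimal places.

Γ_L=-0.600000, Γ_S=-0.454545; launch V₁=10·200/275=7.272727
k=0 src: V=7.2727
k=1 load: inc=7.272727, refl=7.272727·-0.600000=-4.3636; V=0.000000+7.272727+-4.363636=2.9091
k=2 src: inc=-4.363636, refl=-4.363636·-0.454545=1.9835; V=7.272727+-4.363636+1.983471=4.8926
k=3 load: inc=1.983471, refl=1.983471·-0.600000=-1.1901; V=2.909091+1.983471+-1.190083=3.7025
k=4 src: inc=-1.190083, refl=-1.190083·-0.454545=0.5409; V=4.892562+-1.190083+0.540947=4.2434
k=5 load: inc=0.540947, refl=0.540947·-0.600000=-0.3246; V=3.702479+0.540947+-0.324568=3.9189

0 0 source 7.2727
1 5 load 2.9091
2 10 source 4.8926
3 15 load 3.7025
4 20 source 4.2434
5 25 load 3.9189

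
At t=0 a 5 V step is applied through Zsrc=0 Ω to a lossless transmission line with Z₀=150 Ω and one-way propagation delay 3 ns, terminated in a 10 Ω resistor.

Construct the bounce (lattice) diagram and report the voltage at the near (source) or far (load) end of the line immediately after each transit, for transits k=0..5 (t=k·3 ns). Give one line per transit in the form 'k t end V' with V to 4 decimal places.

Γ_L=-0.875000, Γ_S=-1.000000; launch V₁=5·150/150=5.000000
k=0 src: V=5.0000
k=1 load: inc=5.000000, refl=5.000000·-0.875000=-4.3750; V=0.000000+5.000000+-4.375000=0.6250
k=2 src: inc=-4.375000, refl=-4.375000·-1.000000=4.3750; V=5.000000+-4.375000+4.375000=5.0000
k=3 load: inc=4.375000, refl=4.375000·-0.875000=-3.8281; V=0.625000+4.375000+-3.828125=1.1719
k=4 src: inc=-3.828125, refl=-3.828125·-1.000000=3.8281; V=5.000000+-3.828125+3.828125=5.0000
k=5 load: inc=3.828125, refl=3.828125·-0.875000=-3.3496; V=1.171875+3.828125+-3.349609=1.6504

0 0 source 5.0000
1 3 load 0.6250
2 6 source 5.0000
3 9 load 1.1719
4 12 source 5.0000
5 15 load 1.6504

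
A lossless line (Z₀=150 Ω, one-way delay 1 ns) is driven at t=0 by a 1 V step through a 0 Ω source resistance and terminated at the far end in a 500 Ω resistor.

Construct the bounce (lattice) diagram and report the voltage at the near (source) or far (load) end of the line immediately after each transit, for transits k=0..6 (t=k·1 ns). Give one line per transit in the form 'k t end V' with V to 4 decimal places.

0 0 source 1.0000
1 1 load 1.5385
2 2 source 1.0000
3 3 load 0.7101
4 4 source 1.0000
5 5 load 1.1561
6 6 source 1.0000

Γ_L=0.538462, Γ_S=-1.000000; launch V₁=1·150/150=1.000000
k=0 src: V=1.0000
k=1 load: inc=1.000000, refl=1.000000·0.538462=0.5385; V=0.000000+1.000000+0.538462=1.5385
k=2 src: inc=0.538462, refl=0.538462·-1.000000=-0.5385; V=1.000000+0.538462+-0.538462=1.0000
k=3 load: inc=-0.538462, refl=-0.538462·0.538462=-0.2899; V=1.538462+-0.538462+-0.289941=0.7101
k=4 src: inc=-0.289941, refl=-0.289941·-1.000000=0.2899; V=1.000000+-0.289941+0.289941=1.0000
k=5 load: inc=0.289941, refl=0.289941·0.538462=0.1561; V=0.710059+0.289941+0.156122=1.1561
k=6 src: inc=0.156122, refl=0.156122·-1.000000=-0.1561; V=1.000000+0.156122+-0.156122=1.0000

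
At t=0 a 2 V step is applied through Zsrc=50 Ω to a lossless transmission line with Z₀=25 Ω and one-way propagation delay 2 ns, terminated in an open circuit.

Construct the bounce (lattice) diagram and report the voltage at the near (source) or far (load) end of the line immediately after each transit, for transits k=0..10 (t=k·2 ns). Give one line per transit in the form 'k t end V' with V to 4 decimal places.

Γ_L=1.000000, Γ_S=0.333333; launch V₁=2·25/75=0.666667
k=0 src: V=0.6667
k=1 load: inc=0.666667, refl=0.666667·1.000000=0.6667; V=0.000000+0.666667+0.666667=1.3333
k=2 src: inc=0.666667, refl=0.666667·0.333333=0.2222; V=0.666667+0.666667+0.222222=1.5556
k=3 load: inc=0.222222, refl=0.222222·1.000000=0.2222; V=1.333333+0.222222+0.222222=1.7778
k=4 src: inc=0.222222, refl=0.222222·0.333333=0.0741; V=1.555556+0.222222+0.074074=1.8519
k=5 load: inc=0.074074, refl=0.074074·1.000000=0.0741; V=1.777778+0.074074+0.074074=1.9259
k=6 src: inc=0.074074, refl=0.074074·0.333333=0.0247; V=1.851852+0.074074+0.024691=1.9506
k=7 load: inc=0.024691, refl=0.024691·1.000000=0.0247; V=1.925926+0.024691+0.024691=1.9753
k=8 src: inc=0.024691, refl=0.024691·0.333333=0.0082; V=1.950617+0.024691+0.008230=1.9835
k=9 load: inc=0.008230, refl=0.008230·1.000000=0.0082; V=1.975309+0.008230+0.008230=1.9918
k=10 src: inc=0.008230, refl=0.008230·0.333333=0.0027; V=1.983539+0.008230+0.002743=1.9945

0 0 source 0.6667
1 2 load 1.3333
2 4 source 1.5556
3 6 load 1.7778
4 8 source 1.8519
5 10 load 1.9259
6 12 source 1.9506
7 14 load 1.9753
8 16 source 1.9835
9 18 load 1.9918
10 20 source 1.9945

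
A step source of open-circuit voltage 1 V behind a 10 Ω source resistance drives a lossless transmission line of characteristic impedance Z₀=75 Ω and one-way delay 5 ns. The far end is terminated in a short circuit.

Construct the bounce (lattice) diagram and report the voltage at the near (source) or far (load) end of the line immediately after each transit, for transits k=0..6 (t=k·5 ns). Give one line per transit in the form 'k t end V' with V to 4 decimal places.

Γ_L=-1.000000, Γ_S=-0.764706; launch V₁=1·75/85=0.882353
k=0 src: V=0.8824
k=1 load: inc=0.882353, refl=0.882353·-1.000000=-0.8824; V=0.000000+0.882353+-0.882353=0.0000
k=2 src: inc=-0.882353, refl=-0.882353·-0.764706=0.6747; V=0.882353+-0.882353+0.674740=0.6747
k=3 load: inc=0.674740, refl=0.674740·-1.000000=-0.6747; V=0.000000+0.674740+-0.674740=0.0000
k=4 src: inc=-0.674740, refl=-0.674740·-0.764706=0.5160; V=0.674740+-0.674740+0.515978=0.5160
k=5 load: inc=0.515978, refl=0.515978·-1.000000=-0.5160; V=0.000000+0.515978+-0.515978=0.0000
k=6 src: inc=-0.515978, refl=-0.515978·-0.764706=0.3946; V=0.515978+-0.515978+0.394571=0.3946

0 0 source 0.8824
1 5 load 0.0000
2 10 source 0.6747
3 15 load 0.0000
4 20 source 0.5160
5 25 load 0.0000
6 30 source 0.3946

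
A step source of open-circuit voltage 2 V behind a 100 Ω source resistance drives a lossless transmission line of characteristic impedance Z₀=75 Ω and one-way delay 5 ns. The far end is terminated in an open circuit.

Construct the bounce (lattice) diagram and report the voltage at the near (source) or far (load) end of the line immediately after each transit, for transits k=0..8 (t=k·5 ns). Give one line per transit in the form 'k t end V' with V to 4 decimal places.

0 0 source 0.8571
1 5 load 1.7143
2 10 source 1.8367
3 15 load 1.9592
4 20 source 1.9767
5 25 load 1.9942
6 30 source 1.9967
7 35 load 1.9992
8 40 source 1.9995

Γ_L=1.000000, Γ_S=0.142857; launch V₁=2·75/175=0.857143
k=0 src: V=0.8571
k=1 load: inc=0.857143, refl=0.857143·1.000000=0.8571; V=0.000000+0.857143+0.857143=1.7143
k=2 src: inc=0.857143, refl=0.857143·0.142857=0.1224; V=0.857143+0.857143+0.122449=1.8367
k=3 load: inc=0.122449, refl=0.122449·1.000000=0.1224; V=1.714286+0.122449+0.122449=1.9592
k=4 src: inc=0.122449, refl=0.122449·0.142857=0.0175; V=1.836735+0.122449+0.017493=1.9767
k=5 load: inc=0.017493, refl=0.017493·1.000000=0.0175; V=1.959184+0.017493+0.017493=1.9942
k=6 src: inc=0.017493, refl=0.017493·0.142857=0.0025; V=1.976676+0.017493+0.002499=1.9967
k=7 load: inc=0.002499, refl=0.002499·1.000000=0.0025; V=1.994169+0.002499+0.002499=1.9992
k=8 src: inc=0.002499, refl=0.002499·0.142857=0.0004; V=1.996668+0.002499+0.000357=1.9995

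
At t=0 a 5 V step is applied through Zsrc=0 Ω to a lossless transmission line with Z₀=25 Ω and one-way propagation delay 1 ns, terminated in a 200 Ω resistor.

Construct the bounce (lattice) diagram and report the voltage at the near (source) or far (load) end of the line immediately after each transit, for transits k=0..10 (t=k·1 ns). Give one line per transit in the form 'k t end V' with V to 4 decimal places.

Γ_L=0.777778, Γ_S=-1.000000; launch V₁=5·25/25=5.000000
k=0 src: V=5.0000
k=1 load: inc=5.000000, refl=5.000000·0.777778=3.8889; V=0.000000+5.000000+3.888889=8.8889
k=2 src: inc=3.888889, refl=3.888889·-1.000000=-3.8889; V=5.000000+3.888889+-3.888889=5.0000
k=3 load: inc=-3.888889, refl=-3.888889·0.777778=-3.0247; V=8.888889+-3.888889+-3.024691=1.9753
k=4 src: inc=-3.024691, refl=-3.024691·-1.000000=3.0247; V=5.000000+-3.024691+3.024691=5.0000
k=5 load: inc=3.024691, refl=3.024691·0.777778=2.3525; V=1.975309+3.024691+2.352538=7.3525
k=6 src: inc=2.352538, refl=2.352538·-1.000000=-2.3525; V=5.000000+2.352538+-2.352538=5.0000
k=7 load: inc=-2.352538, refl=-2.352538·0.777778=-1.8298; V=7.352538+-2.352538+-1.829752=3.1702
k=8 src: inc=-1.829752, refl=-1.829752·-1.000000=1.8298; V=5.000000+-1.829752+1.829752=5.0000
k=9 load: inc=1.829752, refl=1.829752·0.777778=1.4231; V=3.170248+1.829752+1.423140=6.4231
k=10 src: inc=1.423140, refl=1.423140·-1.000000=-1.4231; V=5.000000+1.423140+-1.423140=5.0000

0 0 source 5.0000
1 1 load 8.8889
2 2 source 5.0000
3 3 load 1.9753
4 4 source 5.0000
5 5 load 7.3525
6 6 source 5.0000
7 7 load 3.1702
8 8 source 5.0000
9 9 load 6.4231
10 10 source 5.0000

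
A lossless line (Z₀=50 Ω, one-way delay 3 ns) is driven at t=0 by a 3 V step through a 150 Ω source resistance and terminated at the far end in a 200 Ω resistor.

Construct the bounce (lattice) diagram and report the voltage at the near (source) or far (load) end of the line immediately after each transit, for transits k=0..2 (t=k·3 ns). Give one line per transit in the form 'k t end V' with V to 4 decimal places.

0 0 source 0.7500
1 3 load 1.2000
2 6 source 1.4250

Γ_L=0.600000, Γ_S=0.500000; launch V₁=3·50/200=0.750000
k=0 src: V=0.7500
k=1 load: inc=0.750000, refl=0.750000·0.600000=0.4500; V=0.000000+0.750000+0.450000=1.2000
k=2 src: inc=0.450000, refl=0.450000·0.500000=0.2250; V=0.750000+0.450000+0.225000=1.4250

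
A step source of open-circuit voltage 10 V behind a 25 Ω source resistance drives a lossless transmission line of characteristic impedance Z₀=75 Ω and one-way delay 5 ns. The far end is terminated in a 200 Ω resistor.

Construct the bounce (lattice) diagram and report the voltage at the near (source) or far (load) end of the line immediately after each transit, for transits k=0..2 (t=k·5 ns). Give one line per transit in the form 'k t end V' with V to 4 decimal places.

Γ_L=0.454545, Γ_S=-0.500000; launch V₁=10·75/100=7.500000
k=0 src: V=7.5000
k=1 load: inc=7.500000, refl=7.500000·0.454545=3.4091; V=0.000000+7.500000+3.409091=10.9091
k=2 src: inc=3.409091, refl=3.409091·-0.500000=-1.7045; V=7.500000+3.409091+-1.704545=9.2045

0 0 source 7.5000
1 5 load 10.9091
2 10 source 9.2045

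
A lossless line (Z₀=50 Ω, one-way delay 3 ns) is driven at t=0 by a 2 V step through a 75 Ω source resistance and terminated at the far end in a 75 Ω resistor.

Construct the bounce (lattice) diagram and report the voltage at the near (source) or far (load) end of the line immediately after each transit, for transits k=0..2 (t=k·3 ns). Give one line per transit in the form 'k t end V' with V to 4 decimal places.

0 0 source 0.8000
1 3 load 0.9600
2 6 source 0.9920

Γ_L=0.200000, Γ_S=0.200000; launch V₁=2·50/125=0.800000
k=0 src: V=0.8000
k=1 load: inc=0.800000, refl=0.800000·0.200000=0.1600; V=0.000000+0.800000+0.160000=0.9600
k=2 src: inc=0.160000, refl=0.160000·0.200000=0.0320; V=0.800000+0.160000+0.032000=0.9920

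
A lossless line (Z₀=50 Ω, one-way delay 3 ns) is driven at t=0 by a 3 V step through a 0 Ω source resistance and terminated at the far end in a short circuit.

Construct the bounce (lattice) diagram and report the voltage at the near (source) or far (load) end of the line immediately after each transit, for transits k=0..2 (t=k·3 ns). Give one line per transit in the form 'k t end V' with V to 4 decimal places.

Γ_L=-1.000000, Γ_S=-1.000000; launch V₁=3·50/50=3.000000
k=0 src: V=3.0000
k=1 load: inc=3.000000, refl=3.000000·-1.000000=-3.0000; V=0.000000+3.000000+-3.000000=0.0000
k=2 src: inc=-3.000000, refl=-3.000000·-1.000000=3.0000; V=3.000000+-3.000000+3.000000=3.0000

0 0 source 3.0000
1 3 load 0.0000
2 6 source 3.0000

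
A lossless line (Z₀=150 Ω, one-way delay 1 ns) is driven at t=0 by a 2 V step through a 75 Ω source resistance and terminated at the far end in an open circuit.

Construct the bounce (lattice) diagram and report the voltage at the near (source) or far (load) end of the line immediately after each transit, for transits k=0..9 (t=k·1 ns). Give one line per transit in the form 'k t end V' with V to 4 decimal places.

Γ_L=1.000000, Γ_S=-0.333333; launch V₁=2·150/225=1.333333
k=0 src: V=1.3333
k=1 load: inc=1.333333, refl=1.333333·1.000000=1.3333; V=0.000000+1.333333+1.333333=2.6667
k=2 src: inc=1.333333, refl=1.333333·-0.333333=-0.4444; V=1.333333+1.333333+-0.444444=2.2222
k=3 load: inc=-0.444444, refl=-0.444444·1.000000=-0.4444; V=2.666667+-0.444444+-0.444444=1.7778
k=4 src: inc=-0.444444, refl=-0.444444·-0.333333=0.1481; V=2.222222+-0.444444+0.148148=1.9259
k=5 load: inc=0.148148, refl=0.148148·1.000000=0.1481; V=1.777778+0.148148+0.148148=2.0741
k=6 src: inc=0.148148, refl=0.148148·-0.333333=-0.0494; V=1.925926+0.148148+-0.049383=2.0247
k=7 load: inc=-0.049383, refl=-0.049383·1.000000=-0.0494; V=2.074074+-0.049383+-0.049383=1.9753
k=8 src: inc=-0.049383, refl=-0.049383·-0.333333=0.0165; V=2.024691+-0.049383+0.016461=1.9918
k=9 load: inc=0.016461, refl=0.016461·1.000000=0.0165; V=1.975309+0.016461+0.016461=2.0082

0 0 source 1.3333
1 1 load 2.6667
2 2 source 2.2222
3 3 load 1.7778
4 4 source 1.9259
5 5 load 2.0741
6 6 source 2.0247
7 7 load 1.9753
8 8 source 1.9918
9 9 load 2.0082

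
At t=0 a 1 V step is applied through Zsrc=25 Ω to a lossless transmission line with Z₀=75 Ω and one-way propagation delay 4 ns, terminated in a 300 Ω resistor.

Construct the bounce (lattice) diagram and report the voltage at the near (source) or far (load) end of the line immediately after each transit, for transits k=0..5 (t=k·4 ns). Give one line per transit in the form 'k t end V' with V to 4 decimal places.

Γ_L=0.600000, Γ_S=-0.500000; launch V₁=1·75/100=0.750000
k=0 src: V=0.7500
k=1 load: inc=0.750000, refl=0.750000·0.600000=0.4500; V=0.000000+0.750000+0.450000=1.2000
k=2 src: inc=0.450000, refl=0.450000·-0.500000=-0.2250; V=0.750000+0.450000+-0.225000=0.9750
k=3 load: inc=-0.225000, refl=-0.225000·0.600000=-0.1350; V=1.200000+-0.225000+-0.135000=0.8400
k=4 src: inc=-0.135000, refl=-0.135000·-0.500000=0.0675; V=0.975000+-0.135000+0.067500=0.9075
k=5 load: inc=0.067500, refl=0.067500·0.600000=0.0405; V=0.840000+0.067500+0.040500=0.9480

0 0 source 0.7500
1 4 load 1.2000
2 8 source 0.9750
3 12 load 0.8400
4 16 source 0.9075
5 20 load 0.9480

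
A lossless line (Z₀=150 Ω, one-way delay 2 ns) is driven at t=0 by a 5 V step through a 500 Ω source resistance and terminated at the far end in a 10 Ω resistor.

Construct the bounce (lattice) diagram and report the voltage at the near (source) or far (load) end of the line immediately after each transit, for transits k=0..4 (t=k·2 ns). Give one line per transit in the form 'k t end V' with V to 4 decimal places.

Γ_L=-0.875000, Γ_S=0.538462; launch V₁=5·150/650=1.153846
k=0 src: V=1.1538
k=1 load: inc=1.153846, refl=1.153846·-0.875000=-1.0096; V=0.000000+1.153846+-1.009615=0.1442
k=2 src: inc=-1.009615, refl=-1.009615·0.538462=-0.5436; V=1.153846+-1.009615+-0.543639=-0.3994
k=3 load: inc=-0.543639, refl=-0.543639·-0.875000=0.4757; V=0.144231+-0.543639+0.475684=0.0763
k=4 src: inc=0.475684, refl=0.475684·0.538462=0.2561; V=-0.399408+0.475684+0.256138=0.3324

0 0 source 1.1538
1 2 load 0.1442
2 4 source -0.3994
3 6 load 0.0763
4 8 source 0.3324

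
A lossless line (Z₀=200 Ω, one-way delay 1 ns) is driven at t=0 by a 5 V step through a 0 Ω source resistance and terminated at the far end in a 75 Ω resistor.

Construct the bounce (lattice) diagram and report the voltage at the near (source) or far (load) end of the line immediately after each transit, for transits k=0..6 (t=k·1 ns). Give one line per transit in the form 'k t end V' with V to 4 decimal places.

0 0 source 5.0000
1 1 load 2.7273
2 2 source 5.0000
3 3 load 3.9669
4 4 source 5.0000
5 5 load 4.5304
6 6 source 5.0000

Γ_L=-0.454545, Γ_S=-1.000000; launch V₁=5·200/200=5.000000
k=0 src: V=5.0000
k=1 load: inc=5.000000, refl=5.000000·-0.454545=-2.2727; V=0.000000+5.000000+-2.272727=2.7273
k=2 src: inc=-2.272727, refl=-2.272727·-1.000000=2.2727; V=5.000000+-2.272727+2.272727=5.0000
k=3 load: inc=2.272727, refl=2.272727·-0.454545=-1.0331; V=2.727273+2.272727+-1.033058=3.9669
k=4 src: inc=-1.033058, refl=-1.033058·-1.000000=1.0331; V=5.000000+-1.033058+1.033058=5.0000
k=5 load: inc=1.033058, refl=1.033058·-0.454545=-0.4696; V=3.966942+1.033058+-0.469572=4.5304
k=6 src: inc=-0.469572, refl=-0.469572·-1.000000=0.4696; V=5.000000+-0.469572+0.469572=5.0000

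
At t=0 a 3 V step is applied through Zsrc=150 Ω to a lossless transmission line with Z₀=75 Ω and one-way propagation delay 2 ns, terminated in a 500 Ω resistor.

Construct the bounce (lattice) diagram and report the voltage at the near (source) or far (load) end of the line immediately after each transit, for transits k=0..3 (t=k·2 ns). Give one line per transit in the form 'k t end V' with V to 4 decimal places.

0 0 source 1.0000
1 2 load 1.7391
2 4 source 1.9855
3 6 load 2.1676

Γ_L=0.739130, Γ_S=0.333333; launch V₁=3·75/225=1.000000
k=0 src: V=1.0000
k=1 load: inc=1.000000, refl=1.000000·0.739130=0.7391; V=0.000000+1.000000+0.739130=1.7391
k=2 src: inc=0.739130, refl=0.739130·0.333333=0.2464; V=1.000000+0.739130+0.246377=1.9855
k=3 load: inc=0.246377, refl=0.246377·0.739130=0.1821; V=1.739130+0.246377+0.182105=2.1676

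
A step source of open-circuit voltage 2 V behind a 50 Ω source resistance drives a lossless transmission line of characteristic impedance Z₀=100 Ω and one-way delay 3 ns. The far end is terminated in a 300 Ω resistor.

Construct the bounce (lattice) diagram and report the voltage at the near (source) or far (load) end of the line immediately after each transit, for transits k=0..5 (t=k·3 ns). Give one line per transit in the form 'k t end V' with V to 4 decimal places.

0 0 source 1.3333
1 3 load 2.0000
2 6 source 1.7778
3 9 load 1.6667
4 12 source 1.7037
5 15 load 1.7222

Γ_L=0.500000, Γ_S=-0.333333; launch V₁=2·100/150=1.333333
k=0 src: V=1.3333
k=1 load: inc=1.333333, refl=1.333333·0.500000=0.6667; V=0.000000+1.333333+0.666667=2.0000
k=2 src: inc=0.666667, refl=0.666667·-0.333333=-0.2222; V=1.333333+0.666667+-0.222222=1.7778
k=3 load: inc=-0.222222, refl=-0.222222·0.500000=-0.1111; V=2.000000+-0.222222+-0.111111=1.6667
k=4 src: inc=-0.111111, refl=-0.111111·-0.333333=0.0370; V=1.777778+-0.111111+0.037037=1.7037
k=5 load: inc=0.037037, refl=0.037037·0.500000=0.0185; V=1.666667+0.037037+0.018519=1.7222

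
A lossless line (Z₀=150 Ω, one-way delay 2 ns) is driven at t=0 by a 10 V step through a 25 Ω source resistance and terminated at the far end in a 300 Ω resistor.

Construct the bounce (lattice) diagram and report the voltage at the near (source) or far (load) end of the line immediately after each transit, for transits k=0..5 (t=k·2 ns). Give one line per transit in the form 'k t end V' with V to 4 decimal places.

Γ_L=0.333333, Γ_S=-0.714286; launch V₁=10·150/175=8.571429
k=0 src: V=8.5714
k=1 load: inc=8.571429, refl=8.571429·0.333333=2.8571; V=0.000000+8.571429+2.857143=11.4286
k=2 src: inc=2.857143, refl=2.857143·-0.714286=-2.0408; V=8.571429+2.857143+-2.040816=9.3878
k=3 load: inc=-2.040816, refl=-2.040816·0.333333=-0.6803; V=11.428571+-2.040816+-0.680272=8.7075
k=4 src: inc=-0.680272, refl=-0.680272·-0.714286=0.4859; V=9.387755+-0.680272+0.485909=9.1934
k=5 load: inc=0.485909, refl=0.485909·0.333333=0.1620; V=8.707483+0.485909+0.161970=9.3554

0 0 source 8.5714
1 2 load 11.4286
2 4 source 9.3878
3 6 load 8.7075
4 8 source 9.1934
5 10 load 9.3554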